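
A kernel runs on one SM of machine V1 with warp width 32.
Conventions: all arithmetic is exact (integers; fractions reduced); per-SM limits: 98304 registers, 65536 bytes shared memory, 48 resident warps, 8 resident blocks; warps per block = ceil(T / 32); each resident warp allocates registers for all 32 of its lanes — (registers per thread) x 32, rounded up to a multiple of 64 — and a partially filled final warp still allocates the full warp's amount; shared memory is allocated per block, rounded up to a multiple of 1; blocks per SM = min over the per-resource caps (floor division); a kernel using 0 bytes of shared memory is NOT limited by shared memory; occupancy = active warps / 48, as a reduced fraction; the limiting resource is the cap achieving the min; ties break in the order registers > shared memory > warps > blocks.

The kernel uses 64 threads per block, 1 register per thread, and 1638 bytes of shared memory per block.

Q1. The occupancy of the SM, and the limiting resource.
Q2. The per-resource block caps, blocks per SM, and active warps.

Answer: occupancy 1/3, limited by blocks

registers: 768 blocks
shared memory: 40 blocks
warps: 24 blocks
blocks: 8 blocks

Answer: 8 blocks, 16 active warps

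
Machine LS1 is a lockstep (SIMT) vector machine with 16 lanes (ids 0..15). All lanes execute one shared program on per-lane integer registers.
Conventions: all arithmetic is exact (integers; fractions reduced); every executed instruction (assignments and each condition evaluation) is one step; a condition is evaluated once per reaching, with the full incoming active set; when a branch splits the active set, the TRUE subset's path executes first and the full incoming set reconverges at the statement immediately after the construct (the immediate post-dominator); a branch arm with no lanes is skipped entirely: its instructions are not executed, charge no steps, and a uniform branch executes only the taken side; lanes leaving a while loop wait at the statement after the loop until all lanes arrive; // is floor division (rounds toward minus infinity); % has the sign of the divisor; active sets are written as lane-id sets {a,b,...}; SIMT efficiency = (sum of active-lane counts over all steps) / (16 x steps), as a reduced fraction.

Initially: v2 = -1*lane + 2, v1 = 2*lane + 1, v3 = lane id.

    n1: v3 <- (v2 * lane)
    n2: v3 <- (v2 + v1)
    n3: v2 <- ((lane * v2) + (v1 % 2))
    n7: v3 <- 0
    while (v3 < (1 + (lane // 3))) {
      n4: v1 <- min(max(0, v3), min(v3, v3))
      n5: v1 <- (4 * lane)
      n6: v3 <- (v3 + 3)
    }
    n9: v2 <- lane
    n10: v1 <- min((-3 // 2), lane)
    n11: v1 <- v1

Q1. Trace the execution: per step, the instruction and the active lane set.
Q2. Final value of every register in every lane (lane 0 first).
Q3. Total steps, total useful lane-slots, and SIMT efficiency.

step 0: v3 <- (v2 * lane)            {0,1,2,3,4,5,6,7,8,9,10,11,12,13,14,15}
step 1: v3 <- (v2 + v1)              {0,1,2,3,4,5,6,7,8,9,10,11,12,13,14,15}
step 2: v2 <- ((lane * v2) + (v1 % 2)) {0,1,2,3,4,5,6,7,8,9,10,11,12,13,14,15}
step 3: v3 <- 0                      {0,1,2,3,4,5,6,7,8,9,10,11,12,13,14,15}
step 4: eval (v3 < (1 + (lane // 3))) {0,1,2,3,4,5,6,7,8,9,10,11,12,13,14,15}
step 5: v1 <- min(max(0, v3), min(v3, v3)) {0,1,2,3,4,5,6,7,8,9,10,11,12,13,14,15}
step 6: v1 <- (4 * lane)             {0,1,2,3,4,5,6,7,8,9,10,11,12,13,14,15}
step 7: v3 <- (v3 + 3)               {0,1,2,3,4,5,6,7,8,9,10,11,12,13,14,15}
step 8: eval (v3 < (1 + (lane // 3))) {0,1,2,3,4,5,6,7,8,9,10,11,12,13,14,15}
step 9: v1 <- min(max(0, v3), min(v3, v3)) {9,10,11,12,13,14,15}
step 10: v1 <- (4 * lane)             {9,10,11,12,13,14,15}
step 11: v3 <- (v3 + 3)               {9,10,11,12,13,14,15}
step 12: eval (v3 < (1 + (lane // 3))) {9,10,11,12,13,14,15}
step 13: v2 <- lane                   {0,1,2,3,4,5,6,7,8,9,10,11,12,13,14,15}
step 14: v1 <- min((-3 // 2), lane)   {0,1,2,3,4,5,6,7,8,9,10,11,12,13,14,15}
step 15: v1 <- v1                     {0,1,2,3,4,5,6,7,8,9,10,11,12,13,14,15}

Answer: 16 steps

v2: 0,1,2,3,4,5,6,7,8,9,10,11,12,13,14,15
v1: -2,-2,-2,-2,-2,-2,-2,-2,-2,-2,-2,-2,-2,-2,-2,-2
v3: 3,3,3,3,3,3,3,3,3,6,6,6,6,6,6,6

steps = 16; useful = 220; efficiency = 220/256 = 55/64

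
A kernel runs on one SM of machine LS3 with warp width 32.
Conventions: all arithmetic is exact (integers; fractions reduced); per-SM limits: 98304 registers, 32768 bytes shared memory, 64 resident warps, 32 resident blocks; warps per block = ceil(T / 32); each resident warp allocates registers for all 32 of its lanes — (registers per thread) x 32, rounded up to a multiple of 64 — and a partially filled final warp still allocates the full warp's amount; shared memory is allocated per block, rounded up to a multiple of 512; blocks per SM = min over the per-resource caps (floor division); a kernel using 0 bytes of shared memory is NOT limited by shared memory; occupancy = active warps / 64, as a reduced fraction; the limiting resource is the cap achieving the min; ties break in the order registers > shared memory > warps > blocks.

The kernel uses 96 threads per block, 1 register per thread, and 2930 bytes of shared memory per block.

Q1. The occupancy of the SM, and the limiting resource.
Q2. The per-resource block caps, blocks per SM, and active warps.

Answer: occupancy 15/32, limited by shared memory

registers: 512 blocks
shared memory: 10 blocks
warps: 21 blocks
blocks: 32 blocks

Answer: 10 blocks, 30 active warps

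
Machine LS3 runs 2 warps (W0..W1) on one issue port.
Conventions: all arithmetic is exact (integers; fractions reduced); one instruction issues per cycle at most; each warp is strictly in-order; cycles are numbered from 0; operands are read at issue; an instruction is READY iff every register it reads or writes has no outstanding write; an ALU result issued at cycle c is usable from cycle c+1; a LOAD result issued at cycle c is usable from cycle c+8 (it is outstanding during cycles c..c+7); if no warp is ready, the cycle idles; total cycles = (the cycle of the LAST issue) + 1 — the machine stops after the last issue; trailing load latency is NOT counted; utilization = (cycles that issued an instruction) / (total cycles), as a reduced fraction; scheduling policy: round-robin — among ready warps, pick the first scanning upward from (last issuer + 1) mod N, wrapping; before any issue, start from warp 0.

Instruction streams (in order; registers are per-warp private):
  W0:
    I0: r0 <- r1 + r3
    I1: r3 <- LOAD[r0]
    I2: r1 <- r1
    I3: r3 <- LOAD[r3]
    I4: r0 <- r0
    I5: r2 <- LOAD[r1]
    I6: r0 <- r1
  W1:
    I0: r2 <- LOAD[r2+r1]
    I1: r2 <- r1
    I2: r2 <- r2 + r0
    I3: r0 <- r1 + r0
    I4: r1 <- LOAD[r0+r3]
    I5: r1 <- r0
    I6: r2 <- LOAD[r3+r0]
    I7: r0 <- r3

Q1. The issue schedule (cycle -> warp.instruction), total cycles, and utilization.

cycle 0: W0.I0
cycle 1: W1.I0
cycle 2: W0.I1
cycle 3: W0.I2
cycle 4: idle
cycle 5: idle
cycle 6: idle
cycle 7: idle
cycle 8: idle
cycle 9: W1.I1
cycle 10: W0.I3
cycle 11: W1.I2
cycle 12: W0.I4
cycle 13: W1.I3
cycle 14: W0.I5
cycle 15: W1.I4
cycle 16: W0.I6
cycle 17: idle
cycle 18: idle
cycle 19: idle
cycle 20: idle
cycle 21: idle
cycle 22: idle
cycle 23: W1.I5
cycle 24: W1.I6
cycle 25: W1.I7

Answer: 26 cycles, utilization 15/26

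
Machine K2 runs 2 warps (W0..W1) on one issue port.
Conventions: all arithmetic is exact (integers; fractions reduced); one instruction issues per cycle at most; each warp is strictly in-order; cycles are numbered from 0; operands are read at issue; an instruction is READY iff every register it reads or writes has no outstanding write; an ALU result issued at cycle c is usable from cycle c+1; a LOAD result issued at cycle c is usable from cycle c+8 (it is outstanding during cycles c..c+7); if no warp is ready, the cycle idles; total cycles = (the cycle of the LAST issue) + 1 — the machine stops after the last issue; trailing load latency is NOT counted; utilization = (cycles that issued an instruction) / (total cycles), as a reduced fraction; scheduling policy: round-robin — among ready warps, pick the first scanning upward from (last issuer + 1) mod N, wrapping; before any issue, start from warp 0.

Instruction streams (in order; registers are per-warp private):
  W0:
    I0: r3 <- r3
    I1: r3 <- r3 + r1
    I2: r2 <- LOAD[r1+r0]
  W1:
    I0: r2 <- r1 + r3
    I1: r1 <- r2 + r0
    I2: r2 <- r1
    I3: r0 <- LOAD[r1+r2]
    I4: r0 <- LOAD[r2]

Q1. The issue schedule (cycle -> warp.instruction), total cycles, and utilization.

cycle 0: W0.I0
cycle 1: W1.I0
cycle 2: W0.I1
cycle 3: W1.I1
cycle 4: W0.I2
cycle 5: W1.I2
cycle 6: W1.I3
cycle 7: idle
cycle 8: idle
cycle 9: idle
cycle 10: idle
cycle 11: idle
cycle 12: idle
cycle 13: idle
cycle 14: W1.I4

Answer: 15 cycles, utilization 8/15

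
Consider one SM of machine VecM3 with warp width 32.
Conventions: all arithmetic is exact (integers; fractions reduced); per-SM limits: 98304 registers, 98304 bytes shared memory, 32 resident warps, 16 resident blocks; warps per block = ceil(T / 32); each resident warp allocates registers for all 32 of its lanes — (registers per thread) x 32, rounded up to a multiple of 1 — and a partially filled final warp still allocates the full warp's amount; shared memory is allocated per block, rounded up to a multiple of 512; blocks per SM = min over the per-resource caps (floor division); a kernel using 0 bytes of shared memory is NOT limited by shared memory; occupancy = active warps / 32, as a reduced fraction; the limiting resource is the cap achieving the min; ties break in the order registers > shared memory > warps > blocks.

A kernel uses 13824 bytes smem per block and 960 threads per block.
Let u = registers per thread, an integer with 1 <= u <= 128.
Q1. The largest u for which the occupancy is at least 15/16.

Answer: u = 102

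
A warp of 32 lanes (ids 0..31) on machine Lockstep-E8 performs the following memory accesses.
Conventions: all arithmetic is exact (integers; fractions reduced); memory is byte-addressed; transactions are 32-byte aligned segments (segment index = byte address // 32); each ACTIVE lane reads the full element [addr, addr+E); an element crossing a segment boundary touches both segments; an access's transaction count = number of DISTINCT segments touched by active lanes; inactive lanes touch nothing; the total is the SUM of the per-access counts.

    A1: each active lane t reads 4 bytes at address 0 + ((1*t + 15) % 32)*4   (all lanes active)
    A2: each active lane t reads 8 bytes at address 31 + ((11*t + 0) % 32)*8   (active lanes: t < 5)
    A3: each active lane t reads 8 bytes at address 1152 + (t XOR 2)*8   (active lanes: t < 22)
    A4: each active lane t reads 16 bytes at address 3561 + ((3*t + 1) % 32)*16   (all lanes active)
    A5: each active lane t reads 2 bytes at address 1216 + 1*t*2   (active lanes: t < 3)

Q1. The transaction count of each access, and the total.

A1: 4 transactions
A2: 5 transactions
A3: 6 transactions
A4: 17 transactions
A5: 1 transaction

Answer: 4,5,6,17,1; total 33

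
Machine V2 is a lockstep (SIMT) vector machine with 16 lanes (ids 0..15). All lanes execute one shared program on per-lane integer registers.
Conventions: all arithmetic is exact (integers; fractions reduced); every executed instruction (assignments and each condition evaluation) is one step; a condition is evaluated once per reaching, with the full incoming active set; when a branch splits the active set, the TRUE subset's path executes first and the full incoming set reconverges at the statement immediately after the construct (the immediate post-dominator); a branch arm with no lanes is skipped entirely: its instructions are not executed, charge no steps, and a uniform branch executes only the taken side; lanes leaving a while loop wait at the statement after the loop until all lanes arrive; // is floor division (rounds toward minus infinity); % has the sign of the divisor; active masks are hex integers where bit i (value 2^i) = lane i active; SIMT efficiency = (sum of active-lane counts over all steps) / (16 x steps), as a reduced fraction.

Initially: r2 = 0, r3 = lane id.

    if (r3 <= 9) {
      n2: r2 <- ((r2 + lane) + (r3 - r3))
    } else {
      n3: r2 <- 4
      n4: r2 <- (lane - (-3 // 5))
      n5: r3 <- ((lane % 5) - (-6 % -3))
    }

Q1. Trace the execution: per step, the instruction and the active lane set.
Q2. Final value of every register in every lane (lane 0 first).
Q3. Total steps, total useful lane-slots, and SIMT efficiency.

step 0: eval (r3 <= 9)               0xffff
step 1: r2 <- ((r2 + lane) + (r3 - r3)) 0x03ff
step 2: r2 <- 4                      0xfc00
step 3: r2 <- (lane - (-3 // 5))     0xfc00
step 4: r3 <- ((lane % 5) - (-6 % -3)) 0xfc00

Answer: 5 steps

r2: 0,1,2,3,4,5,6,7,8,9,11,12,13,14,15,16
r3: 0,1,2,3,4,5,6,7,8,9,0,1,2,3,4,0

steps = 5; useful = 44; efficiency = 44/80 = 11/20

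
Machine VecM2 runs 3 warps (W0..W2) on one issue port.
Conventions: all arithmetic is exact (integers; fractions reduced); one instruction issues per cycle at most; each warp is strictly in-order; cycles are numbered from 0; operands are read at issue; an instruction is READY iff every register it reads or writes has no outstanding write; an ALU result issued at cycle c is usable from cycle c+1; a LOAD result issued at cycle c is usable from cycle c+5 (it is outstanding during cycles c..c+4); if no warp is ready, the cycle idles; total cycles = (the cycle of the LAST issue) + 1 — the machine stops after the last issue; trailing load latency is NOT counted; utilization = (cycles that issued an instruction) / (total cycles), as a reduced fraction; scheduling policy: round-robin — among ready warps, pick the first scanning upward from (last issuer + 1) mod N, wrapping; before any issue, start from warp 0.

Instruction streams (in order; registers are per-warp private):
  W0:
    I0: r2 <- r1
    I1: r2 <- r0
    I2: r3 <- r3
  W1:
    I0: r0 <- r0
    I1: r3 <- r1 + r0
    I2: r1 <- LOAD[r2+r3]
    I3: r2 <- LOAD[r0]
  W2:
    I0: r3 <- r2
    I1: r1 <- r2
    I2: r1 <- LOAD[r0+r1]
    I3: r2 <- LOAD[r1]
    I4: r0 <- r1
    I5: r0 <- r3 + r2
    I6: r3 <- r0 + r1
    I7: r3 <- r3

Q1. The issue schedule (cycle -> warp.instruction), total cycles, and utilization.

cycle 0: W0.I0
cycle 1: W1.I0
cycle 2: W2.I0
cycle 3: W0.I1
cycle 4: W1.I1
cycle 5: W2.I1
cycle 6: W0.I2
cycle 7: W1.I2
cycle 8: W2.I2
cycle 9: W1.I3
cycle 10: idle
cycle 11: idle
cycle 12: idle
cycle 13: W2.I3
cycle 14: W2.I4
cycle 15: idle
cycle 16: idle
cycle 17: idle
cycle 18: W2.I5
cycle 19: W2.I6
cycle 20: W2.I7

Answer: 21 cycles, utilization 5/7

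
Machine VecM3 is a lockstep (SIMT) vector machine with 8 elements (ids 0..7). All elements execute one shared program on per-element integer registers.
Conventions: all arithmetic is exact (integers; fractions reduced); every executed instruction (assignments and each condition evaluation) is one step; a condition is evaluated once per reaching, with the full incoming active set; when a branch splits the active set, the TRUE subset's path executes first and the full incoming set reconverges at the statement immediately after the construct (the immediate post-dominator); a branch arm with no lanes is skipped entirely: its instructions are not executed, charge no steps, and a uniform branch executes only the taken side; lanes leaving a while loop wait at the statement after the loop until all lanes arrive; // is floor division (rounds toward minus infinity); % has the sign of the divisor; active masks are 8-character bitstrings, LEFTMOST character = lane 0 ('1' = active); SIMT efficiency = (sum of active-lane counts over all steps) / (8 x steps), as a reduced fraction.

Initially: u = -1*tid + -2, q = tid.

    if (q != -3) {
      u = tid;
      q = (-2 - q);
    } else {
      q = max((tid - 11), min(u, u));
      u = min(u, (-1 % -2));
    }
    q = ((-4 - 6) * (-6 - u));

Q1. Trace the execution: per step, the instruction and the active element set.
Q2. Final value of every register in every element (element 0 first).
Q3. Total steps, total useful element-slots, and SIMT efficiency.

step 0: eval (q != -3)               11111111
step 1: u <- tid                     11111111
step 2: q <- (-2 - q)                11111111
step 3: q <- ((-4 - 6) * (-6 - u))   11111111

Answer: 4 steps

u: 0,1,2,3,4,5,6,7
q: 60,70,80,90,100,110,120,130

steps = 4; useful = 32; efficiency = 32/32 = 1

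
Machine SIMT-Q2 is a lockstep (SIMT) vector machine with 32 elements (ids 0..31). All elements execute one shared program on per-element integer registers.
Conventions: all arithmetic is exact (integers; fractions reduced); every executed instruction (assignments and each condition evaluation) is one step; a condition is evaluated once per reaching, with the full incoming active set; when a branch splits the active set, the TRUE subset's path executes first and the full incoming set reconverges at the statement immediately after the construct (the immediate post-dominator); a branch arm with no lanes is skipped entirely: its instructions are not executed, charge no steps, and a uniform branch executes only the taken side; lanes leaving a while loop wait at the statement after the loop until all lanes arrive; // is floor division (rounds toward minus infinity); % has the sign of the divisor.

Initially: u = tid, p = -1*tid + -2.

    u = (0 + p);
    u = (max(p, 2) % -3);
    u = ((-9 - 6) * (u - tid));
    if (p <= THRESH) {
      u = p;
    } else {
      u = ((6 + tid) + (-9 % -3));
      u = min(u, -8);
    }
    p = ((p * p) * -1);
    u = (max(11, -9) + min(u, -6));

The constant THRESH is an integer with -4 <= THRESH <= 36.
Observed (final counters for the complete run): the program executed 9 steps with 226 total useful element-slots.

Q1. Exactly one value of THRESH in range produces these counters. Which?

Answer: THRESH = -4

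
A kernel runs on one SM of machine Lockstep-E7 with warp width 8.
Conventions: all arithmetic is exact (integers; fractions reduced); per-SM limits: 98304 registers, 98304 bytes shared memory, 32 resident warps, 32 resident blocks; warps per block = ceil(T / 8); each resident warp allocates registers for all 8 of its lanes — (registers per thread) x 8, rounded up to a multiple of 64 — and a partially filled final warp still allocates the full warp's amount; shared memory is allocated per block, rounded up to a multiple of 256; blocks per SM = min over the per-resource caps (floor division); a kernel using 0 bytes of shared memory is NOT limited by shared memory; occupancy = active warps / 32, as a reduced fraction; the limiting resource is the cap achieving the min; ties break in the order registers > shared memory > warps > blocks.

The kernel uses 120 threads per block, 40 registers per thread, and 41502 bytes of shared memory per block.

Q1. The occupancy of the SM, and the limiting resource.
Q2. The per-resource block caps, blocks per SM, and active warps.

Answer: occupancy 15/16, limited by shared memory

registers: 20 blocks
shared memory: 2 blocks
warps: 2 blocks
blocks: 32 blocks

Answer: 2 blocks, 30 active warps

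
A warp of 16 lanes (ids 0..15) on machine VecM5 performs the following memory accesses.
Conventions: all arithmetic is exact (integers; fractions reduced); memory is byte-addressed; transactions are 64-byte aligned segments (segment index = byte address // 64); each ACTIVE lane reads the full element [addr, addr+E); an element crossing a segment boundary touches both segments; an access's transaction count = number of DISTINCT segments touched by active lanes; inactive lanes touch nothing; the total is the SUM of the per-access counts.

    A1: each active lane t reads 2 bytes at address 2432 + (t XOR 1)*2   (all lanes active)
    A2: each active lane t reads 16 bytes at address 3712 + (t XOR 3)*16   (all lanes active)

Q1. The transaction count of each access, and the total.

A1: 1 transaction
A2: 4 transactions

Answer: 1,4; total 5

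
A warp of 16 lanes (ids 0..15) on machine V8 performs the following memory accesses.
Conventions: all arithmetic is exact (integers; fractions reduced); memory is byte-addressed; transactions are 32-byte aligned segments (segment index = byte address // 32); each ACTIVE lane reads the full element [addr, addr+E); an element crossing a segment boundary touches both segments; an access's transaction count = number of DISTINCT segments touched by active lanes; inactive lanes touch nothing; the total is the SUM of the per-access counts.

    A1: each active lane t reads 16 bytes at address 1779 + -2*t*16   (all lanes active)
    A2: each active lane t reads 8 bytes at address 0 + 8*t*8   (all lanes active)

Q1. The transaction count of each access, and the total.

A1: 17 transactions
A2: 16 transactions

Answer: 17,16; total 33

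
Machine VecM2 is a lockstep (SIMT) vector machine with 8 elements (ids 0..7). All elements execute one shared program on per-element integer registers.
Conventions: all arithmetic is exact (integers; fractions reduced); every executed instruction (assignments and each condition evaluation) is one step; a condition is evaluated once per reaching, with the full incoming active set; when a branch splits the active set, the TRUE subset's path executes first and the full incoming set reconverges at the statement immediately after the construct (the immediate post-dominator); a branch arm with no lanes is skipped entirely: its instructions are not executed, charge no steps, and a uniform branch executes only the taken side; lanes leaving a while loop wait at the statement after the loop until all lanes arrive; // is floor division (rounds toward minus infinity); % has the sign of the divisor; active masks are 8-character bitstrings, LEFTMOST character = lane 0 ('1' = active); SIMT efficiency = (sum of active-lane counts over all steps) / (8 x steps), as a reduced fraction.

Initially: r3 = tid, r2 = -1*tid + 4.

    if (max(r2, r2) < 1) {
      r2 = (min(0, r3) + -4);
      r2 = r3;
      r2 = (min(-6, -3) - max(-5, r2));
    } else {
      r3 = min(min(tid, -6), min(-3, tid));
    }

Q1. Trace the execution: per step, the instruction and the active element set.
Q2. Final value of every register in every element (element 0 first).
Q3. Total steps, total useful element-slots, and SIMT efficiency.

step 0: eval (max(r2, r2) < 1)       11111111
step 1: r2 <- (min(0, r3) + -4)      00001111
step 2: r2 <- r3                     00001111
step 3: r2 <- (min(-6, -3) - max(-5, r2)) 00001111
step 4: r3 <- min(min(tid, -6), min(-3, tid)) 11110000

Answer: 5 steps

r3: -6,-6,-6,-6,4,5,6,7
r2: 4,3,2,1,-10,-11,-12,-13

steps = 5; useful = 24; efficiency = 24/40 = 3/5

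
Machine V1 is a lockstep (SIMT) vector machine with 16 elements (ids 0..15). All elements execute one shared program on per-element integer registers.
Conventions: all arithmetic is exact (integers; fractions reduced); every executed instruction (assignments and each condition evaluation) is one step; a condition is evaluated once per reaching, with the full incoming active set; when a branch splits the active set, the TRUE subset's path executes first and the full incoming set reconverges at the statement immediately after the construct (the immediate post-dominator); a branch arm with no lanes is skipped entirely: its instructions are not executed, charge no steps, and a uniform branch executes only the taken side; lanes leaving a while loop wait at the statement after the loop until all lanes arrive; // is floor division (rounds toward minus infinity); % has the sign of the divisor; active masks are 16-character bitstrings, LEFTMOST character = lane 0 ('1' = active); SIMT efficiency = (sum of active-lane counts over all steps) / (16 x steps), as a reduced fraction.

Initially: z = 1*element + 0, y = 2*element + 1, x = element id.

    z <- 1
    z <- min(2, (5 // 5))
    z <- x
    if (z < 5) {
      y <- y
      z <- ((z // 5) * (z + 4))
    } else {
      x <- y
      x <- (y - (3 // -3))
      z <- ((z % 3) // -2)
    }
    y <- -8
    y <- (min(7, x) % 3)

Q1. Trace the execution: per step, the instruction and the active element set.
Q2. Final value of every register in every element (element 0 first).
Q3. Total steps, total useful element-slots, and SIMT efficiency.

step 0: z <- 1                       1111111111111111
step 1: z <- min(2, (5 // 5))        1111111111111111
step 2: z <- x                       1111111111111111
step 3: eval (z < 5)                 1111111111111111
step 4: y <- y                       1111100000000000
step 5: z <- ((z // 5) * (z + 4))    1111100000000000
step 6: x <- y                       0000011111111111
step 7: x <- (y - (3 // -3))         0000011111111111
step 8: z <- ((z % 3) // -2)         0000011111111111
step 9: y <- -8                      1111111111111111
step 10: y <- (min(7, x) % 3)         1111111111111111

Answer: 11 steps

z: 0,0,0,0,0,-1,0,-1,-1,0,-1,-1,0,-1,-1,0
y: 0,1,2,0,1,1,1,1,1,1,1,1,1,1,1,1
x: 0,1,2,3,4,12,14,16,18,20,22,24,26,28,30,32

steps = 11; useful = 139; efficiency = 139/176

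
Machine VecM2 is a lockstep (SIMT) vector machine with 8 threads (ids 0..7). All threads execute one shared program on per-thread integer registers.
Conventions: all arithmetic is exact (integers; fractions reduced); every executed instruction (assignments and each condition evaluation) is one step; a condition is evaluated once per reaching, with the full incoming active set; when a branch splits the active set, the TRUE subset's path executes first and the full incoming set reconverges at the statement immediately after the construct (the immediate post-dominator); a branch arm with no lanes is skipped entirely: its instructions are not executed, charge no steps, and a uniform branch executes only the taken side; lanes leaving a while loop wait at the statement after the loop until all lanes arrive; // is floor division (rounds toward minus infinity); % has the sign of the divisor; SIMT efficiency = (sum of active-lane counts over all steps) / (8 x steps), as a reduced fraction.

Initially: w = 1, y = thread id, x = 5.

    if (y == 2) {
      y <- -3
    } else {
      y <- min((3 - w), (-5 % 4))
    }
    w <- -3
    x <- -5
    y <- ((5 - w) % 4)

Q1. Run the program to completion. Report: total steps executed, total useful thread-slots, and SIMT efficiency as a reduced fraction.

Answer: 6 steps, 40 useful, 5/6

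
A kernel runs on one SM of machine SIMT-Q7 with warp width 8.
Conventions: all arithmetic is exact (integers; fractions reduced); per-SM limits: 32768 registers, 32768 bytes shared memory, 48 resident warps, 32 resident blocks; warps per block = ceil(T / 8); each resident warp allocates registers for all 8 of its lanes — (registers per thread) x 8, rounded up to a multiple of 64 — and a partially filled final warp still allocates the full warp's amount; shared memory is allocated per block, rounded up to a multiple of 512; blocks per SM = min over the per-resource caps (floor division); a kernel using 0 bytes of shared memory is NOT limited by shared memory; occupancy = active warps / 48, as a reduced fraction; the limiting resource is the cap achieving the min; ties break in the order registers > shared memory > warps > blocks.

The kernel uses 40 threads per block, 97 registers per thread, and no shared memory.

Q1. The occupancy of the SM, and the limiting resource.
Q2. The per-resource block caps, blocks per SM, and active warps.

Answer: occupancy 35/48, limited by registers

registers: 7 blocks
shared memory: no limit (kernel uses none)
warps: 9 blocks
blocks: 32 blocks

Answer: 7 blocks, 35 active warps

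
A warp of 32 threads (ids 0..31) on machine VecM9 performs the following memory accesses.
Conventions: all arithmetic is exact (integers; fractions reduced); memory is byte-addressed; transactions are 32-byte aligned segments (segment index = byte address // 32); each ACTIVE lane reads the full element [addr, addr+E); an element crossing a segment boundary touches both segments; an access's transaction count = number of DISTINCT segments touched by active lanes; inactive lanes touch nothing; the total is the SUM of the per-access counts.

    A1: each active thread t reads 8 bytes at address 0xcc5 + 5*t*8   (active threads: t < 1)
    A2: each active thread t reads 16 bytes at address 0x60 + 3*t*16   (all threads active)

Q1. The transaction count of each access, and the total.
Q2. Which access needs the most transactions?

A1: 1 transaction
A2: 32 transactions

Answer: 1,32; total 33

Answer: A2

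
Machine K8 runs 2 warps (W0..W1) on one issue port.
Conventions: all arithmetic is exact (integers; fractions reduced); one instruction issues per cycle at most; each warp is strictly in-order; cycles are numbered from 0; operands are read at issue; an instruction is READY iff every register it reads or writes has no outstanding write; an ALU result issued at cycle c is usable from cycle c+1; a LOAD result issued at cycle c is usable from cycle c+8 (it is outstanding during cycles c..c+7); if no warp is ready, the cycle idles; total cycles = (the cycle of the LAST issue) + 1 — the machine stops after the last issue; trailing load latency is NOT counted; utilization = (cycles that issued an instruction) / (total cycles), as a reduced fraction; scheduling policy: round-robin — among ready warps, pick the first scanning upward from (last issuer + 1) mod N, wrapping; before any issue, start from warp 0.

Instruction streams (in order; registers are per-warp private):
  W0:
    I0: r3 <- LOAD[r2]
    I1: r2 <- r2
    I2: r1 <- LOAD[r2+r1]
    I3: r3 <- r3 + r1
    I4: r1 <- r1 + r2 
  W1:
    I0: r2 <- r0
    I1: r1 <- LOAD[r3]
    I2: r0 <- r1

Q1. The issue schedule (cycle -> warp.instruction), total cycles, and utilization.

cycle 0: W0.I0
cycle 1: W1.I0
cycle 2: W0.I1
cycle 3: W1.I1
cycle 4: W0.I2
cycle 5: idle
cycle 6: idle
cycle 7: idle
cycle 8: idle
cycle 9: idle
cycle 10: idle
cycle 11: W1.I2
cycle 12: W0.I3
cycle 13: W0.I4

Answer: 14 cycles, utilization 4/7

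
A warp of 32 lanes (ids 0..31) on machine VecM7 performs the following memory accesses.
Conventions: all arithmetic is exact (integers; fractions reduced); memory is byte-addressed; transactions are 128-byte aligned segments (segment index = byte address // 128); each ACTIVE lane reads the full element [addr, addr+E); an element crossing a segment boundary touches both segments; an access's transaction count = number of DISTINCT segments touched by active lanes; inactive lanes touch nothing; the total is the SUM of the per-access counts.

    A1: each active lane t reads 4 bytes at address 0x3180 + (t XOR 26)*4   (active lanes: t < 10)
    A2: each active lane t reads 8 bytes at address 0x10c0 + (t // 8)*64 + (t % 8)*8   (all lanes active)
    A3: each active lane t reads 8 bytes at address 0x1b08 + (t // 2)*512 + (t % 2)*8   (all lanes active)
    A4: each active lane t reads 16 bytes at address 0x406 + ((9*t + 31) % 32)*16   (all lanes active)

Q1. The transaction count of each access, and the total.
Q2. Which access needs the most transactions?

A1: 1 transaction
A2: 3 transactions
A3: 16 transactions
A4: 5 transactions

Answer: 1,3,16,5; total 25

Answer: A3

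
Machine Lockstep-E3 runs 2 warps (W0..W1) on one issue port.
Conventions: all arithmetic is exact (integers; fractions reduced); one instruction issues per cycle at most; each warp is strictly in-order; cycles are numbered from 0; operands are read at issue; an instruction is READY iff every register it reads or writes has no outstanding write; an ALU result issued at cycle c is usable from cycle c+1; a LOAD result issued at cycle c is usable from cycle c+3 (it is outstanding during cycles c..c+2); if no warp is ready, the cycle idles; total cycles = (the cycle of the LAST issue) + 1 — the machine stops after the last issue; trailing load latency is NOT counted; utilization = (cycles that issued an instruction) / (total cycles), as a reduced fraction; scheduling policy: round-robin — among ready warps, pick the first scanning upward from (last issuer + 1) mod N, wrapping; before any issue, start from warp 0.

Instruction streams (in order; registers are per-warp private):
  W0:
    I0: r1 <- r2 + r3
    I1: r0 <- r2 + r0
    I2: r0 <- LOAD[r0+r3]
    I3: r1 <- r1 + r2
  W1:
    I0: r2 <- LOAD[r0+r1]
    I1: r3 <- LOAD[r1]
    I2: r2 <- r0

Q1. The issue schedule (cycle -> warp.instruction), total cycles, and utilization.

cycle 0: W0.I0
cycle 1: W1.I0
cycle 2: W0.I1
cycle 3: W1.I1
cycle 4: W0.I2
cycle 5: W1.I2
cycle 6: W0.I3

Answer: 7 cycles, utilization 1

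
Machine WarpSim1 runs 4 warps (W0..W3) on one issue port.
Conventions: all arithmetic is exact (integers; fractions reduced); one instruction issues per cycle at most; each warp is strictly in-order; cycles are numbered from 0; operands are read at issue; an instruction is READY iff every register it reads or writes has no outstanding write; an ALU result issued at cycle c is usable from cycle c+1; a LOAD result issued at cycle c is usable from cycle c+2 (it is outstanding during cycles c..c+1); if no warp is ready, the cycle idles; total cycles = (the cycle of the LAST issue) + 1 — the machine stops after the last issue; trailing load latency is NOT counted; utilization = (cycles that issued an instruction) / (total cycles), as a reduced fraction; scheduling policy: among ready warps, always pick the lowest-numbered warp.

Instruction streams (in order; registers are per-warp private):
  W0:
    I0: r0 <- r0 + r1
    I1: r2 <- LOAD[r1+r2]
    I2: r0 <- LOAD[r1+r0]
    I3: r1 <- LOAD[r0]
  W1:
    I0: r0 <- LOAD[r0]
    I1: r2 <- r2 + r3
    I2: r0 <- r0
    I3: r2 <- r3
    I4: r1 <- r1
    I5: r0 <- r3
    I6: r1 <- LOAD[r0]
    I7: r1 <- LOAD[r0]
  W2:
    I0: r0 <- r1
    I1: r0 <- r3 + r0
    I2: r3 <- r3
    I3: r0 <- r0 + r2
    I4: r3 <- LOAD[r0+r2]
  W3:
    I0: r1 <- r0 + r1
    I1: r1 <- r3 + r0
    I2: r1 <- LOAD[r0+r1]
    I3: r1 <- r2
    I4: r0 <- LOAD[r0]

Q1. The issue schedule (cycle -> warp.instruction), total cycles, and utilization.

cycle 0: W0.I0
cycle 1: W0.I1
cycle 2: W0.I2
cycle 3: W1.I0
cycle 4: W0.I3
cycle 5: W1.I1
cycle 6: W1.I2
cycle 7: W1.I3
cycle 8: W1.I4
cycle 9: W1.I5
cycle 10: W1.I6
cycle 11: W2.I0
cycle 12: W1.I7
cycle 13: W2.I1
cycle 14: W2.I2
cycle 15: W2.I3
cycle 16: W2.I4
cycle 17: W3.I0
cycle 18: W3.I1
cycle 19: W3.I2
cycle 20: idle
cycle 21: W3.I3
cycle 22: W3.I4

Answer: 23 cycles, utilization 22/23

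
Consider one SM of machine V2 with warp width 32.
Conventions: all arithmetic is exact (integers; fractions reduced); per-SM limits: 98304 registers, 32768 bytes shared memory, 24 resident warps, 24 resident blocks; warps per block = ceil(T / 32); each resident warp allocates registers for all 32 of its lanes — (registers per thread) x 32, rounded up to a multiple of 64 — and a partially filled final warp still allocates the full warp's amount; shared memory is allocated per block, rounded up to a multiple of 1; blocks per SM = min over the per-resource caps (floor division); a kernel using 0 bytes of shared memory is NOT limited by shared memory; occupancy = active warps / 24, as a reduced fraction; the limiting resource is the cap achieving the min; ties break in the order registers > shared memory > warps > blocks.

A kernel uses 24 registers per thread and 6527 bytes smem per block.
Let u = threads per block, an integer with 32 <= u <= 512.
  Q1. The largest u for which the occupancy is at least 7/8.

Answer: u = 384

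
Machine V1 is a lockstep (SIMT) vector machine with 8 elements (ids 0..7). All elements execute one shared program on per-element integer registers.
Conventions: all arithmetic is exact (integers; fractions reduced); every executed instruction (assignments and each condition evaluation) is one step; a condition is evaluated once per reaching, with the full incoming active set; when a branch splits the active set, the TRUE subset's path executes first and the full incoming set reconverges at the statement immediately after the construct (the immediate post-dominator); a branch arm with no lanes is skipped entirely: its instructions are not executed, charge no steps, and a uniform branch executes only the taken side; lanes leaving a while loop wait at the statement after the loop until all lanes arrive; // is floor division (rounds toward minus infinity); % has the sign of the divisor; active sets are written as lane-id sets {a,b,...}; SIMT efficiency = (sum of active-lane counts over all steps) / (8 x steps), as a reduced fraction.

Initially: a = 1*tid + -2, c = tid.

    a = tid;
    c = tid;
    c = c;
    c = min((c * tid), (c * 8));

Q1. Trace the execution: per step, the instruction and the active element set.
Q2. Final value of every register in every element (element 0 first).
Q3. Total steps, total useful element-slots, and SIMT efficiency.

step 0: a <- tid                     {0,1,2,3,4,5,6,7}
step 1: c <- tid                     {0,1,2,3,4,5,6,7}
step 2: c <- c                       {0,1,2,3,4,5,6,7}
step 3: c <- min((c * tid), (c * 8)) {0,1,2,3,4,5,6,7}

Answer: 4 steps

a: 0,1,2,3,4,5,6,7
c: 0,1,4,9,16,25,36,49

steps = 4; useful = 32; efficiency = 32/32 = 1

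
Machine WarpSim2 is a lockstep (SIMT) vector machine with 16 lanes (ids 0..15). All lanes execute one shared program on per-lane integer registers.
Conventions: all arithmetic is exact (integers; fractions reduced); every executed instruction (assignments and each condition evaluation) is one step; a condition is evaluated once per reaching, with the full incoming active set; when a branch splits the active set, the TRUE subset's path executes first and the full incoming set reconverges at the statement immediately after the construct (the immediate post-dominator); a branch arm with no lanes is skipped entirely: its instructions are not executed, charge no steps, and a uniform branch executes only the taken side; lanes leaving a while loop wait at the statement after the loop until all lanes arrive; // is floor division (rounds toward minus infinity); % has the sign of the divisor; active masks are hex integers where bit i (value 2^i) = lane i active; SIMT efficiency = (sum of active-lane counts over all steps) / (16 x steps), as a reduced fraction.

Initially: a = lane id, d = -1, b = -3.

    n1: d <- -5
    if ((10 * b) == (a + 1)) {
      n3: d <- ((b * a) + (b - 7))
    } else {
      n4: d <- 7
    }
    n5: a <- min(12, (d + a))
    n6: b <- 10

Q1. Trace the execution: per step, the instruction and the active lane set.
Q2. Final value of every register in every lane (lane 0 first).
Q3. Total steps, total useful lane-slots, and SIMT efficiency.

step 0: d <- -5                      0xffff
step 1: eval ((10 * b) == (a + 1))   0xffff
step 2: d <- 7                       0xffff
step 3: a <- min(12, (d + a))        0xffff
step 4: b <- 10                      0xffff

Answer: 5 steps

a: 7,8,9,10,11,12,12,12,12,12,12,12,12,12,12,12
d: 7,7,7,7,7,7,7,7,7,7,7,7,7,7,7,7
b: 10,10,10,10,10,10,10,10,10,10,10,10,10,10,10,10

steps = 5; useful = 80; efficiency = 80/80 = 1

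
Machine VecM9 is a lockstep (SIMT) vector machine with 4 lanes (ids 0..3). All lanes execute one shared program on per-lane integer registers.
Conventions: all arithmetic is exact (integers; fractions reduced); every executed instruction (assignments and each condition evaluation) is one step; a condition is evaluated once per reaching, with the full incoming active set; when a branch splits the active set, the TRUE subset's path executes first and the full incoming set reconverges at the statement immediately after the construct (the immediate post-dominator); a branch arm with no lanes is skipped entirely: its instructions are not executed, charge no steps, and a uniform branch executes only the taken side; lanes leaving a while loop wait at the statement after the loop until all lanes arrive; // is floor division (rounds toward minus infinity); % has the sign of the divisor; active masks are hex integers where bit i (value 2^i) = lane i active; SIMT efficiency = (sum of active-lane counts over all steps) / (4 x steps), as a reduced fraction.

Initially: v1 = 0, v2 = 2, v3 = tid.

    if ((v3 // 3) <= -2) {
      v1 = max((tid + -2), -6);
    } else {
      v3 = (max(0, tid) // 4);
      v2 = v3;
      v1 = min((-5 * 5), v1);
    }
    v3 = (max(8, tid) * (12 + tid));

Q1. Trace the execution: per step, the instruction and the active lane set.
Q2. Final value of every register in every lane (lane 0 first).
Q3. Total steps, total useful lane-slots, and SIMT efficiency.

step 0: eval ((v3 // 3) <= -2)       0xf
step 1: v3 <- (max(0, tid) // 4)     0xf
step 2: v2 <- v3                     0xf
step 3: v1 <- min((-5 * 5), v1)      0xf
step 4: v3 <- (max(8, tid) * (12 + tid)) 0xf

Answer: 5 steps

v1: -25,-25,-25,-25
v2: 0,0,0,0
v3: 96,104,112,120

steps = 5; useful = 20; efficiency = 20/20 = 1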